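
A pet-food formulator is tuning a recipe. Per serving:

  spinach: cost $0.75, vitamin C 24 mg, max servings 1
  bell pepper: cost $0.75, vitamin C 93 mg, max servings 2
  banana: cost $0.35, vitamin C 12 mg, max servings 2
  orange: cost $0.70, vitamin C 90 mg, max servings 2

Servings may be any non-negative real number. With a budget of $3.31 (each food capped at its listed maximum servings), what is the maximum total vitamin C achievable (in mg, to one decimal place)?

380.1 mg

Vitamin C per dollar: orange 128.6, bell pepper 124, banana 34.29, spinach 32.
Take 2 servings of orange: spends $1.40, +180.0 mg vitamin C (running total 180.0 mg).
Take 2 servings of bell pepper: spends $1.50, +186.0 mg vitamin C (running total 366.0 mg).
Take 1.171 servings of banana: spends $0.41, +14.1 mg vitamin C (running total 380.1 mg).
Filling greedily by vitamin C-per-dollar is optimal for one linear limit, giving 380.1 mg.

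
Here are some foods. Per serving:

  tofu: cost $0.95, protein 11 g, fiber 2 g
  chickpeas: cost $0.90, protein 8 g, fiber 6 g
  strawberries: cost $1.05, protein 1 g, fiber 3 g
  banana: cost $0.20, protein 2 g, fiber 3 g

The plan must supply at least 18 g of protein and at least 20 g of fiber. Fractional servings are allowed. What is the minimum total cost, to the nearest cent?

$1.73

tofu only: max(18/11, 20/2) = 10 servings → $9.50.
chickpeas only: max(18/8, 20/6) = 3.333 servings → $3.00.
strawberries only: max(18/1, 20/3) = 18 servings → $18.90.
banana only: max(18/2, 20/3) = 9 servings → $1.80.
tofu + chickpeas: the both-tight solution has a negative serving — not a feasible corner.
tofu + strawberries with both tight: 1.097 servings and 5.935 servings → $7.27.
tofu + banana with both tight: 0.4828 servings and 6.345 servings → $1.73.
chickpeas + strawberries with both tight: 1.889 servings and 2.889 servings → $4.73.
chickpeas + banana with both tight: 1.167 servings and 4.333 servings → $1.92.
strawberries + banana: intersection lies outside the first quadrant.
So the least-cost plan costs $1.73.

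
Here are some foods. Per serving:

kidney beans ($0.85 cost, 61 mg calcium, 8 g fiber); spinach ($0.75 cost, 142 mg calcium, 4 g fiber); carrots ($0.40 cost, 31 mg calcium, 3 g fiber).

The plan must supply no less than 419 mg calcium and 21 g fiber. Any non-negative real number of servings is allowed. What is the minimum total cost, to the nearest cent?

$2.99

With two linear requirements the optimum uses one or two foods; enumerate the corners.
kidney beans only: max(419/61, 21/8) = 6.869 servings → $5.84.
spinach only: max(419/142, 21/4) = 5.25 servings → $3.94.
carrots only: max(419/31, 21/3) = 13.52 servings → $5.41.
kidney beans + spinach with both tight: 1.464 servings and 2.322 servings → $2.99.
kidney beans + carrots with both targets exact would need a negative amount; discard.
spinach + carrots with both tight: 2.007 servings and 4.325 servings → $3.23.
So the least-cost plan costs $2.99.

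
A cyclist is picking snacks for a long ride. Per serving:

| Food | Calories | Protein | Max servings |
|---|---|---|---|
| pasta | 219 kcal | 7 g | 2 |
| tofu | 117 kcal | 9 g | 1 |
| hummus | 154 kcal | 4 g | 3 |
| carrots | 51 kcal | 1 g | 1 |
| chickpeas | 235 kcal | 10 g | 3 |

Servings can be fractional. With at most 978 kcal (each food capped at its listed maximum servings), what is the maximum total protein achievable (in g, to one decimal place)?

Protein per kcal: tofu 0.07692, chickpeas 0.04255, pasta 0.03196, hummus 0.02597, carrots 0.01961.
Take 1 serving of tofu: uses 117 kcal, +9.0 g protein (running total 9.0 g).
Take 3 servings of chickpeas: uses 705 kcal, +30.0 g protein (running total 39.0 g).
Take 0.7123 servings of pasta: uses 156 kcal, +5.0 g protein (running total 44.0 g).
Greedy by best ratio exhausts the calories allowance optimally: 44.0 g.

44.0 g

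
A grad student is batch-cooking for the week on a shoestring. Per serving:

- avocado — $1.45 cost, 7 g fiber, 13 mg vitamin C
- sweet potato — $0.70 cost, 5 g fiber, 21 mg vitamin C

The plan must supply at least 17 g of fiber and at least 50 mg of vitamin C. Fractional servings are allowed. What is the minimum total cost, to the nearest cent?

At the optimum either one food covers both requirements or two foods hit both targets exactly; no other combination can be cheaper.
avocado only: max(17/7, 50/13) = 3.846 servings → $5.58.
sweet potato only: max(17/5, 50/21) = 3.4 servings → $2.38.
avocado + sweet potato with both tight: 1.305 servings and 1.573 servings → $2.99.
The minimum over all feasible corners is $2.38.

$2.38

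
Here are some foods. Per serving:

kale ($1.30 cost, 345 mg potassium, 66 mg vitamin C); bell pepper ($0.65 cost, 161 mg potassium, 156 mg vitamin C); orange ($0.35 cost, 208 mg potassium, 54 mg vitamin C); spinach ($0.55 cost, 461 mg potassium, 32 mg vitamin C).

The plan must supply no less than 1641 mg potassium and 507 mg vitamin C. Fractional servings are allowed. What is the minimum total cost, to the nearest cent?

The cheapest plan sits at a corner of the feasible region — with two constraints it uses at most two foods.
kale only: max(1641/345, 507/66) = 7.682 servings → $9.99.
bell pepper only: max(1641/161, 507/156) = 10.19 servings → $6.63.
orange only: max(1641/208, 507/54) = 9.389 servings → $3.29.
spinach only: max(1641/461, 507/32) = 15.84 servings → $8.71.
kale + bell pepper with both tight: 4.037 servings and 1.542 servings → $6.25.
kale + orange: the both-tight solution has a negative serving — not a feasible corner.
kale + spinach with both targets exact would need a negative amount; discard.
bell pepper + orange with both tight: 0.709 servings and 7.341 servings → $3.03.
bell pepper + spinach with both tight: 2.714 servings and 2.612 servings → $3.20.
orange + spinach: the both-tight solution has a negative serving — not a feasible corner.
The minimum over all feasible corners is $3.03.

$3.03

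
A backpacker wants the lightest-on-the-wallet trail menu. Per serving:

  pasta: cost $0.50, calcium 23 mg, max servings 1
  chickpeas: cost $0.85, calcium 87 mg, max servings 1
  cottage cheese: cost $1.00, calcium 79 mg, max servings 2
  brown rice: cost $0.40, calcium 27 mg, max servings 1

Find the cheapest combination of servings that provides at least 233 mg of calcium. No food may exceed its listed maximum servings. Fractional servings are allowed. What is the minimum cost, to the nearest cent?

$2.70

Cost per mg of calcium: chickpeas $0.0098, cottage cheese $0.0127, brown rice $0.0148, pasta $0.0217.
Take 1 serving of chickpeas: +87.0 mg calcium for $0.85 (total $0.85, still need 146.0 mg).
Take 1.848 servings of cottage cheese: +146.0 mg calcium for $1.85 (total $2.70, still need 0.0 mg).
Greedy by cheapest-per-mg is optimal for a single linear constraint, so the minimum cost is $2.70.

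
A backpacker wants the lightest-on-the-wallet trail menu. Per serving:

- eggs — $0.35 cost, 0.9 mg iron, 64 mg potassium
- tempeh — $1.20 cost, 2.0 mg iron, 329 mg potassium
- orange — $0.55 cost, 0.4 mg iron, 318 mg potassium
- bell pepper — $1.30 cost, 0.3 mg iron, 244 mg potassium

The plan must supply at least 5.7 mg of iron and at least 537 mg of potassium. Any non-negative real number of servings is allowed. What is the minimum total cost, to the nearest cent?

Two binding constraints pin down two serving amounts, so the optimal mix uses at most two foods. The candidates are each food alone (scaled to the tighter of iron/potassium) and each pair with both constraints tight.
eggs only: max(5.7/0.9, 537/64) = 8.391 servings → $2.94.
tempeh only: max(5.7/2.0, 537/329) = 2.85 servings → $3.42.
orange only: max(5.7/0.4, 537/318) = 14.25 servings → $7.84.
bell pepper only: max(5.7/0.3, 537/244) = 19 servings → $24.70.
eggs + tempeh with both tight: 4.767 servings and 0.7049 servings → $2.51.
eggs + orange with both tight: 6.131 servings and 0.4547 servings → $2.40.
eggs + bell pepper with both tight: 6.136 servings and 0.5913 servings → $2.92.
tempeh + orange: the both-tight solution has a negative serving — not a feasible corner.
tempeh + bell pepper with both targets exact would need a negative amount; discard.
orange + bell pepper: the both-tight solution has a negative serving — not a feasible corner.
The minimum over all feasible corners is $2.40.

$2.40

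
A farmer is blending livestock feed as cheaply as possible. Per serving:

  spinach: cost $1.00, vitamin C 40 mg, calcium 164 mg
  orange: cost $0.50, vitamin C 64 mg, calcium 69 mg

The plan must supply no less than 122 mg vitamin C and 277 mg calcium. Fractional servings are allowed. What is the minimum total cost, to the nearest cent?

Two binding constraints pin down two serving amounts, so the optimal mix uses at most two foods. The candidates are each food alone (scaled to the tighter of vitamin C/calcium) and each pair with both constraints tight.
spinach only: max(122/40, 277/164) = 3.05 servings → $3.05.
orange only: max(122/64, 277/69) = 4.014 servings → $2.01.
spinach + orange with both tight: 1.203 servings and 1.154 servings → $1.78.
Cheapest feasible corner: $1.78.

$1.78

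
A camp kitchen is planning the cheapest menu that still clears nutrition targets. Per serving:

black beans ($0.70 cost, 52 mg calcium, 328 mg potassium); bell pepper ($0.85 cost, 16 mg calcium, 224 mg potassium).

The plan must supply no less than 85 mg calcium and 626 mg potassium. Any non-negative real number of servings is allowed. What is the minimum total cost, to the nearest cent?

With two linear requirements the optimum uses one or two foods; enumerate the corners.
black beans only: max(85/52, 626/328) = 1.909 servings → $1.34.
bell pepper only: max(85/16, 626/224) = 5.312 servings → $4.52.
black beans + bell pepper with both tight: 1.41 servings and 0.73 servings → $1.61.
So the least-cost plan costs $1.34.

$1.34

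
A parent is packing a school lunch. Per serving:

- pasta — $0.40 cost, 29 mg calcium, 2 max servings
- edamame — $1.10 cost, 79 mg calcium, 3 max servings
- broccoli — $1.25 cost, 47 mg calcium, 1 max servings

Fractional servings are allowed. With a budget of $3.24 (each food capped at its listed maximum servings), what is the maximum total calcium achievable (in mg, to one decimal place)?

233.2 mg

Calcium per dollar: pasta 72.5, edamame 71.82, broccoli 37.6.
Take 2 servings of pasta: spends $0.80, +58.0 mg calcium (running total 58.0 mg).
Take 2.218 servings of edamame: spends $2.44, +175.2 mg calcium (running total 233.2 mg).
Greedy by best ratio exhausts the cost allowance optimally: 233.2 mg.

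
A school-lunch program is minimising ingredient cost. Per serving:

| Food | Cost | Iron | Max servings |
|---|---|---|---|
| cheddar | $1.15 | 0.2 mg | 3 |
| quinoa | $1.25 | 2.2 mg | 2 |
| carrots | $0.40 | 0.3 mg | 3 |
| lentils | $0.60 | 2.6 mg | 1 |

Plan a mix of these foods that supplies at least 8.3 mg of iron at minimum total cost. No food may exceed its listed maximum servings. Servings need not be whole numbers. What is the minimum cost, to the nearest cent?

Cost per mg of iron: lentils $0.2308, quinoa $0.5682, carrots $1.3333, cheddar $5.7500.
Take 1 serving of lentils: +2.6 mg iron for $0.60 (total $0.60, still need 5.7 mg).
Take 2 servings of quinoa: +4.4 mg iron for $2.50 (total $3.10, still need 1.3 mg).
Take 3 servings of carrots: +0.9 mg iron for $1.20 (total $4.30, still need 0.4 mg).
Take 2 servings of cheddar: +0.4 mg iron for $2.30 (total $6.60, still need 0.0 mg).
Greedy by cheapest-per-mg is optimal for a single linear constraint, so the minimum cost is $6.60.

$6.60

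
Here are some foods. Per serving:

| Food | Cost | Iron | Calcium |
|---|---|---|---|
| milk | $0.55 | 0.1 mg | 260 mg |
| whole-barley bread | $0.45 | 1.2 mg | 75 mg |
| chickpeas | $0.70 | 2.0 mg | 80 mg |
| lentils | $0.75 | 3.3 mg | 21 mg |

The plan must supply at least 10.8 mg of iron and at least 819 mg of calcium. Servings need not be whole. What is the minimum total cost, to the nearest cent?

An LP optimum is at a vertex; with two nutrient constraints at most two foods are used. Check each candidate.
milk only: max(10.8/0.1, 819/260) = 108 servings → $59.40.
whole-barley bread only: max(10.8/1.2, 819/75) = 10.92 servings → $4.91.
chickpeas only: max(10.8/2.0, 819/80) = 10.24 servings → $7.17.
lentils only: max(10.8/3.3, 819/21) = 39 servings → $29.25.
milk + whole-barley bread with both tight: 0.5675 servings and 8.953 servings → $4.34.
milk + chickpeas with both tight: 1.512 servings and 5.324 servings → $4.56.
milk + lentils with both tight: 2.893 servings and 3.185 servings → $3.98.
whole-barley bread + chickpeas: intersection lies outside the first quadrant.
whole-barley bread + lentils: intersection lies outside the first quadrant.
chickpeas + lentils: intersection lies outside the first quadrant.
Cheapest feasible corner: $3.98.

$3.98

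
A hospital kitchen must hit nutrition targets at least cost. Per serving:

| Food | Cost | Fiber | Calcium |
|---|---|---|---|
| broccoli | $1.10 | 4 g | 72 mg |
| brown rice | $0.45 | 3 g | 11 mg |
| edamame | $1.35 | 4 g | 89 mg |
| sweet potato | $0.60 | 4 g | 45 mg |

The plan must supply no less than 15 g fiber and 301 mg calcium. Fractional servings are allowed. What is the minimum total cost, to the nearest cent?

$4.01

At the optimum either one food covers both requirements or two foods hit both targets exactly; no other combination can be cheaper.
broccoli only: max(15/4, 301/72) = 4.181 servings → $4.60.
brown rice only: max(15/3, 301/11) = 27.36 servings → $12.31.
edamame only: max(15/4, 301/89) = 3.75 servings → $5.06.
sweet potato only: max(15/4, 301/45) = 6.689 servings → $4.01.
broccoli + brown rice: the both-tight solution has a negative serving — not a feasible corner.
broccoli + edamame with both tight: 1.926 servings and 1.824 servings → $4.58.
broccoli + sweet potato with both targets exact would need a negative amount; discard.
brown rice + edamame with both tight: 0.5874 servings and 3.309 servings → $4.73.
brown rice + sweet potato with both targets exact would need a negative amount; discard.
edamame + sweet potato with both tight: 3.006 servings and 0.7443 servings → $4.50.
Cheapest feasible corner: $4.01.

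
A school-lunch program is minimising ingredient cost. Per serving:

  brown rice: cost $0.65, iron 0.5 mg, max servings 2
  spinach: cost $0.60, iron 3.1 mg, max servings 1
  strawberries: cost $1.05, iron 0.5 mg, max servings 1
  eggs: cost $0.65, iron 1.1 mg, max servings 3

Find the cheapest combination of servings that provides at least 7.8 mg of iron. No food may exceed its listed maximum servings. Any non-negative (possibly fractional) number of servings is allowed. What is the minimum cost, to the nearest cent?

$4.69

Cost per mg of iron: spinach $0.1935, eggs $0.5909, brown rice $1.3000, strawberries $2.1000.
Take 1 serving of spinach: +3.1 mg iron for $0.60 (total $0.60, still need 4.7 mg).
Take 3 servings of eggs: +3.3 mg iron for $1.95 (total $2.55, still need 1.4 mg).
Take 2 servings of brown rice: +1.0 mg iron for $1.30 (total $3.85, still need 0.4 mg).
Take 0.8 servings of strawberries: +0.4 mg iron for $0.84 (total $4.69, still need 0.0 mg).
Filling from the cheapest source first is optimal under one linear minimum: $4.69.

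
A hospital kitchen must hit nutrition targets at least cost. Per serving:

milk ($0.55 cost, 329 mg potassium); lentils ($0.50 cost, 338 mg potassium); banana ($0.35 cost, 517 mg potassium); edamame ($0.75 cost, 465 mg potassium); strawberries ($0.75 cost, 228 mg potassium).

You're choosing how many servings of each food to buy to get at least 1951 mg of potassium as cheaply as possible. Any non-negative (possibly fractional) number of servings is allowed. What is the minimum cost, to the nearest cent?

$1.32

Cost per mg of potassium: banana $0.0007, lentils $0.0015, edamame $0.0016, milk $0.0017, strawberries $0.0033.
With no serving limits, use only banana: 1951 mg / 517 mg = 3.774 servings × $0.35 = $1.32.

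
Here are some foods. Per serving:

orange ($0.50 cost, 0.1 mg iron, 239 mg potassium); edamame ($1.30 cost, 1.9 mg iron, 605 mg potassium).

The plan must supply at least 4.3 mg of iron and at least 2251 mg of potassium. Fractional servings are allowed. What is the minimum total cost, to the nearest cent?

A basic optimal solution has at most two foods positive. Try each food alone and each pair with both targets met exactly.
orange only: max(4.3/0.1, 2251/239) = 43 servings → $21.50.
edamame only: max(4.3/1.9, 2251/605) = 3.721 servings → $4.84.
orange + edamame with both tight: 4.257 servings and 2.039 servings → $4.78.
So the least-cost plan costs $4.78.

$4.78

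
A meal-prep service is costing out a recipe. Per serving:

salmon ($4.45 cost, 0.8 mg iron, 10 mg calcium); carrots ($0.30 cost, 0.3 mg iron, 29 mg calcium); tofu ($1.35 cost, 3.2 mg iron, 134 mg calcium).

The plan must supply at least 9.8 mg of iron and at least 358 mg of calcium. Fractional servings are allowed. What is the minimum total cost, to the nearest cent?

$4.13

For a min-cost LP with two ≥-constraints, a basic feasible solution has at most two positive variables.
salmon only: max(9.8/0.8, 358/10) = 35.8 servings → $159.31.
carrots only: max(9.8/0.3, 358/29) = 32.67 servings → $9.80.
tofu only: max(9.8/3.2, 358/134) = 3.062 servings → $4.13.
salmon + carrots with both tight: 8.752 servings and 9.327 servings → $41.75.
salmon + tofu with both tight: 2.229 servings and 2.505 servings → $13.30.
carrots + tofu: the both-tight solution has a negative serving — not a feasible corner.
So the least-cost plan costs $4.13.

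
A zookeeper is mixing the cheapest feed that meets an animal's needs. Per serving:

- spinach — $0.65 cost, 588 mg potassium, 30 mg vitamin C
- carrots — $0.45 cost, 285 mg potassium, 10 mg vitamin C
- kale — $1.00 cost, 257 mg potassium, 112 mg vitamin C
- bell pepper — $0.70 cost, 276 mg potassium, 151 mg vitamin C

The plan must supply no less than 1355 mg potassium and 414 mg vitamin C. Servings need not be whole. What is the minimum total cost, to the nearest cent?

$2.49

A basic optimal solution has at most two foods positive. Try each food alone and each pair with both targets met exactly.
spinach only: max(1355/588, 414/30) = 13.8 servings → $8.97.
carrots only: max(1355/285, 414/10) = 41.4 servings → $18.63.
kale only: max(1355/257, 414/112) = 5.272 servings → $5.27.
bell pepper only: max(1355/276, 414/151) = 4.909 servings → $3.44.
spinach + carrots: intersection lies outside the first quadrant.
spinach + kale with both tight: 0.7801 servings and 3.487 servings → $3.99.
spinach + bell pepper with both tight: 1.122 servings and 2.519 servings → $2.49.
carrots + kale with both tight: 1.546 servings and 3.558 servings → $4.25.
carrots + bell pepper with both tight: 2.243 servings and 2.593 servings → $2.82.
kale + bell pepper: the both-tight solution has a negative serving — not a feasible corner.
Cheapest feasible corner: $2.49.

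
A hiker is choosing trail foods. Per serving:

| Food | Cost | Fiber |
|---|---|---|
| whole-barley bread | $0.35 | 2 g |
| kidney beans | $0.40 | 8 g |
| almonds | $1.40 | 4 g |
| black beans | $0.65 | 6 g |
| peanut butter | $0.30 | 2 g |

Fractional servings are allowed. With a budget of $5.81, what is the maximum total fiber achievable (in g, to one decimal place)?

Fiber per dollar: kidney beans 20, black beans 9.231, peanut butter 6.667, whole-barley bread 5.714, almonds 2.857.
With no serving limits, spend the whole cost allowance on kidney beans: $5.81 / $0.40 × 8 g = 116.2 g.

116.2 g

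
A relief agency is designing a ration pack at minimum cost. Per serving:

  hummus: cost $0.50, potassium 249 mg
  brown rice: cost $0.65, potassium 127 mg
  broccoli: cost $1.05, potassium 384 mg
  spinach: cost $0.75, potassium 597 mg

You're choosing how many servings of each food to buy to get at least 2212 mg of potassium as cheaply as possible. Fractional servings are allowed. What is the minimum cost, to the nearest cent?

Cost per mg of potassium: spinach $0.0013, hummus $0.0020, broccoli $0.0027, brown rice $0.0051.
With no serving limits, use only spinach: 2212 mg / 597 mg = 3.705 servings × $0.75 = $2.78.

$2.78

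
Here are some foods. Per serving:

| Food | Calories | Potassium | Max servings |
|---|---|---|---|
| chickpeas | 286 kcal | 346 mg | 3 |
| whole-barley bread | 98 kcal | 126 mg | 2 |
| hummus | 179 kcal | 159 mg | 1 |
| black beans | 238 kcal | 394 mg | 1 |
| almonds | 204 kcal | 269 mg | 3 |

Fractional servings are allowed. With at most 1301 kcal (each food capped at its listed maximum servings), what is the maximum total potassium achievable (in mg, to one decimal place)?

Potassium per kcal: black beans 1.655, almonds 1.319, whole-barley bread 1.286, chickpeas 1.21, hummus 0.8883.
Take 1 serving of black beans: uses 238 kcal, +394.0 mg potassium (running total 394.0 mg).
Take 3 servings of almonds: uses 612 kcal, +807.0 mg potassium (running total 1201.0 mg).
Take 2 servings of whole-barley bread: uses 196 kcal, +252.0 mg potassium (running total 1453.0 mg).
Take 0.8916 servings of chickpeas: uses 255 kcal, +308.5 mg potassium (running total 1761.5 mg).
Greedy by best ratio exhausts the calories allowance optimally: 1761.5 mg.

1761.5 mg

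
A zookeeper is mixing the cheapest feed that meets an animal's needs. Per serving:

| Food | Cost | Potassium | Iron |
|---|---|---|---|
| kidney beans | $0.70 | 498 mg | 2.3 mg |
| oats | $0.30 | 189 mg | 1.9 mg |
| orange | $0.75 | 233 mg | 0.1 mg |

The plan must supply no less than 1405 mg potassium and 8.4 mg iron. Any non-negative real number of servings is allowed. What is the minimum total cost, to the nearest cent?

Compare the cost at each extreme point of the feasible region.
kidney beans only: max(1405/498, 8.4/2.3) = 3.652 servings → $2.56.
oats only: max(1405/189, 8.4/1.9) = 7.434 servings → $2.23.
orange only: max(1405/233, 8.4/0.1) = 84 servings → $63.00.
kidney beans + oats with both tight: 2.115 servings and 1.861 servings → $2.04.
kidney beans + orange: intersection lies outside the first quadrant.
oats + orange with both tight: 4.287 servings and 2.553 servings → $3.20.
So the least-cost plan costs $2.04.

$2.04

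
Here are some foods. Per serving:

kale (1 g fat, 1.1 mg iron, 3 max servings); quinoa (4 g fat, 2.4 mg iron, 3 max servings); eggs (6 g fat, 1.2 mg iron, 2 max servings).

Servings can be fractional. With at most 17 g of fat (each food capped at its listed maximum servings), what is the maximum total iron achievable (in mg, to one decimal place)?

Iron per g fat: kale 1.1, quinoa 0.6, eggs 0.2.
Take 3 servings of kale: uses 3 g fat, +3.3 mg iron (running total 3.3 mg).
Take 3 servings of quinoa: uses 12 g fat, +7.2 mg iron (running total 10.5 mg).
Take 0.3333 servings of eggs: uses 2 g fat, +0.4 mg iron (running total 10.9 mg).
Greedy by best ratio exhausts the fat allowance optimally: 10.9 mg.

10.9 mg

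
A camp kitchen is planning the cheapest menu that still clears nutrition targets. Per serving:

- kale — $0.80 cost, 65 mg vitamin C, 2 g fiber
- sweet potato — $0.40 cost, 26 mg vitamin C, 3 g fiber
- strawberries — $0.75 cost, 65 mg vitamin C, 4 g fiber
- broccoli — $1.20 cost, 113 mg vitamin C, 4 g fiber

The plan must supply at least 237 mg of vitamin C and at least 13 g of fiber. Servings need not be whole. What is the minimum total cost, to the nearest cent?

Minimising a linear cost over {vitamin C ≥ 237, fiber ≥ 13, servings ≥ 0} — the optimum is at a vertex, using one or two foods.
kale only: max(237/65, 13/2) = 6.5 servings → $5.20.
sweet potato only: max(237/26, 13/3) = 9.115 servings → $3.65.
strawberries only: max(237/65, 13/4) = 3.646 servings → $2.73.
broccoli only: max(237/113, 13/4) = 3.25 servings → $3.90.
kale + sweet potato with both tight: 2.608 servings and 2.594 servings → $3.12.
kale + strawberries with both tight: 0.7923 servings and 2.854 servings → $2.77.
kale + broccoli with both targets exact would need a negative amount; discard.
sweet potato + strawberries: intersection lies outside the first quadrant.
sweet potato + broccoli with both tight: 2.217 servings and 1.587 servings → $2.79.
strawberries + broccoli with both tight: 2.714 servings and 0.5365 servings → $2.68.
The minimum over all feasible corners is $2.68.

$2.68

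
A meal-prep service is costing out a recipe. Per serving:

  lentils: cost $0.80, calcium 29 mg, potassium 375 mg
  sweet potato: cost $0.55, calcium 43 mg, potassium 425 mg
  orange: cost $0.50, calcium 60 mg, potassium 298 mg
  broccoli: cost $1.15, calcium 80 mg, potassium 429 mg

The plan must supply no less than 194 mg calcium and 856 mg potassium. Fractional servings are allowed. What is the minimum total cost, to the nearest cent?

Compare the cost at each extreme point of the feasible region.
lentils only: max(194/29, 856/375) = 6.69 servings → $5.35.
sweet potato only: max(194/43, 856/425) = 4.512 servings → $2.48.
orange only: max(194/60, 856/298) = 3.233 servings → $1.62.
broccoli only: max(194/80, 856/429) = 2.425 servings → $2.79.
lentils + sweet potato with both targets exact would need a negative amount; discard.
lentils + orange: intersection lies outside the first quadrant.
lentils + broccoli with both targets exact would need a negative amount; discard.
sweet potato + orange: the both-tight solution has a negative serving — not a feasible corner.
sweet potato + broccoli: the both-tight solution has a negative serving — not a feasible corner.
orange + broccoli: intersection lies outside the first quadrant.
The minimum over all feasible corners is $1.62.

$1.62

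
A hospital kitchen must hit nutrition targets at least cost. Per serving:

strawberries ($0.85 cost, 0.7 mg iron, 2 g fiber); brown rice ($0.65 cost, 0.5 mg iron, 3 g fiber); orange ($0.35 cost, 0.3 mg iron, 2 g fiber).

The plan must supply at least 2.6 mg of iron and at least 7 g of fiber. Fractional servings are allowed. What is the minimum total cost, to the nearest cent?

$3.03

Two binding constraints pin down two serving amounts, so the optimal mix uses at most two foods. The candidates are each food alone (scaled to the tighter of iron/fiber) and each pair with both constraints tight.
strawberries only: max(2.6/0.7, 7/2) = 3.714 servings → $3.16.
brown rice only: max(2.6/0.5, 7/3) = 5.2 servings → $3.38.
orange only: max(2.6/0.3, 7/2) = 8.667 servings → $3.03.
strawberries + brown rice: the both-tight solution has a negative serving — not a feasible corner.
strawberries + orange: intersection lies outside the first quadrant.
brown rice + orange: the both-tight solution has a negative serving — not a feasible corner.
Cheapest feasible corner: $3.03.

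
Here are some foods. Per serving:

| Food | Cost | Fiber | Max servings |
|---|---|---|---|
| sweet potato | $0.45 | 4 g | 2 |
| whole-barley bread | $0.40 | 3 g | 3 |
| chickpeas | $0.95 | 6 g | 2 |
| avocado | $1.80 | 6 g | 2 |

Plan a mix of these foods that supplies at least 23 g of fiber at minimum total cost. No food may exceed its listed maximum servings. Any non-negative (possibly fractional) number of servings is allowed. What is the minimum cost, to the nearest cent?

Cost per g of fiber: sweet potato $0.1125, whole-barley bread $0.1333, chickpeas $0.1583, avocado $0.3000.
Take 2 servings of sweet potato: +8.0 g fiber for $0.90 (total $0.90, still need 15.0 g).
Take 3 servings of whole-barley bread: +9.0 g fiber for $1.20 (total $2.10, still need 6.0 g).
Take 1 serving of chickpeas: +6.0 g fiber for $0.95 (total $3.05, still need 0.0 g).
Greedy by cheapest-per-g is optimal for a single linear constraint, so the minimum cost is $3.05.

$3.05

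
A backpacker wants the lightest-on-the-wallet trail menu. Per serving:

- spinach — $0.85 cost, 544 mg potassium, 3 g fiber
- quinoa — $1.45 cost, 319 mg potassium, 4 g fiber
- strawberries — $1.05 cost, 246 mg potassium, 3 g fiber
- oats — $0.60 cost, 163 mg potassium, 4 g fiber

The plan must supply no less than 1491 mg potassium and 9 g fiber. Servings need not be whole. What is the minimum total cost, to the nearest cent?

An LP optimum is at a vertex; with two nutrient constraints at most two foods are used. Check each candidate.
spinach only: max(1491/544, 9/3) = 3 servings → $2.55.
quinoa only: max(1491/319, 9/4) = 4.674 servings → $6.78.
strawberries only: max(1491/246, 9/3) = 6.061 servings → $6.36.
oats only: max(1491/163, 9/4) = 9.147 servings → $5.49.
spinach + quinoa with both tight: 2.537 servings and 0.347 servings → $2.66.
spinach + strawberries with both tight: 2.527 servings and 0.4732 servings → $2.64.
spinach + oats with both tight: 2.666 servings and 0.2507 servings → $2.42.
quinoa + strawberries: the both-tight solution has a negative serving — not a feasible corner.
quinoa + oats: the both-tight solution has a negative serving — not a feasible corner.
strawberries + oats: intersection lies outside the first quadrant.
Cheapest feasible corner: $2.42.

$2.42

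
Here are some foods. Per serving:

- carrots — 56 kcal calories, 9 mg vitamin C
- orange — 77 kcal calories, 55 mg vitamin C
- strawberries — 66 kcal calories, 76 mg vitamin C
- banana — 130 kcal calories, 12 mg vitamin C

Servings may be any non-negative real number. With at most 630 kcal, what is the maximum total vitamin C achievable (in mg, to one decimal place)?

725.5 mg

Vitamin C per kcal: strawberries 1.152, orange 0.7143, carrots 0.1607, banana 0.09231.
With no serving limits, spend the whole calories allowance on strawberries: 630 kcal / 66 kcal × 76 mg = 725.5 mg.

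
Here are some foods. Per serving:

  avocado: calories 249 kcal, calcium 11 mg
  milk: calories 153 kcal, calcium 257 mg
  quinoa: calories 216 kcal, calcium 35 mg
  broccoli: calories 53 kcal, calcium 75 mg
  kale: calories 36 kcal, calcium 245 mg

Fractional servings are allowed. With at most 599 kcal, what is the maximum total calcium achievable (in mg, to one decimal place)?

4076.5 mg

Calcium per kcal: kale 6.806, milk 1.68, broccoli 1.415, quinoa 0.162, avocado 0.04418.
With no serving limits, spend the whole calories allowance on kale: 599 kcal / 36 kcal × 245 mg = 4076.5 mg.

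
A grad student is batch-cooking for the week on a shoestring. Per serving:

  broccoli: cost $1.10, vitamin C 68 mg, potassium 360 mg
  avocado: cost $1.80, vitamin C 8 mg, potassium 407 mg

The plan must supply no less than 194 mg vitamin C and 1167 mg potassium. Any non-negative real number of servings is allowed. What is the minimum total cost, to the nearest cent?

$3.57

The cheapest plan sits at a corner of the feasible region — with two constraints it uses at most two foods.
broccoli only: max(194/68, 1167/360) = 3.242 servings → $3.57.
avocado only: max(194/8, 1167/407) = 24.25 servings → $43.65.
broccoli + avocado with both tight: 2.808 servings and 0.3838 servings → $3.78.
So the least-cost plan costs $3.57.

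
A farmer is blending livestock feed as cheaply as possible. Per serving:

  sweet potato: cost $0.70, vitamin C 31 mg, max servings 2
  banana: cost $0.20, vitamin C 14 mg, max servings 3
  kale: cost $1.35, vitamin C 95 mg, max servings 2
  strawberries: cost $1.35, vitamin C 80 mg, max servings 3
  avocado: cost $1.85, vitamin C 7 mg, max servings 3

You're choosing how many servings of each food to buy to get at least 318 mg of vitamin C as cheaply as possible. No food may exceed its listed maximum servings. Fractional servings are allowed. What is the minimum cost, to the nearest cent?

$4.75

Cost per mg of vitamin C: kale $0.0142, banana $0.0143, strawberries $0.0169, sweet potato $0.0226, avocado $0.2643.
Take 2 servings of kale: +190.0 mg vitamin C for $2.70 (total $2.70, still need 128.0 mg).
Take 3 servings of banana: +42.0 mg vitamin C for $0.60 (total $3.30, still need 86.0 mg).
Take 1.075 servings of strawberries: +86.0 mg vitamin C for $1.45 (total $4.75, still need 0.0 mg).
Greedy by cheapest-per-mg is optimal for a single linear constraint, so the minimum cost is $4.75.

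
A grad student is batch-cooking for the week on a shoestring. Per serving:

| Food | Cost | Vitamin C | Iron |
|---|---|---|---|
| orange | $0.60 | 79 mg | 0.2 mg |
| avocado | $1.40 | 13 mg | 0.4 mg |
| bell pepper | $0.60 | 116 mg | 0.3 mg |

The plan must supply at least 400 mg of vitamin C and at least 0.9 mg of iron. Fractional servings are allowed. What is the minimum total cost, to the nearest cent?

Minimising a linear cost over {vitamin C ≥ 400, iron ≥ 0.9, servings ≥ 0} — the optimum is at a vertex, using one or two foods.
orange only: max(400/79, 0.9/0.2) = 5.063 servings → $3.04.
avocado only: max(400/13, 0.9/0.4) = 30.77 servings → $43.08.
bell pepper only: max(400/116, 0.9/0.3) = 3.448 servings → $2.07.
orange + avocado with both targets exact would need a negative amount; discard.
orange + bell pepper: intersection lies outside the first quadrant.
avocado + bell pepper: the both-tight solution has a negative serving — not a feasible corner.
The minimum over all feasible corners is $2.07.

$2.07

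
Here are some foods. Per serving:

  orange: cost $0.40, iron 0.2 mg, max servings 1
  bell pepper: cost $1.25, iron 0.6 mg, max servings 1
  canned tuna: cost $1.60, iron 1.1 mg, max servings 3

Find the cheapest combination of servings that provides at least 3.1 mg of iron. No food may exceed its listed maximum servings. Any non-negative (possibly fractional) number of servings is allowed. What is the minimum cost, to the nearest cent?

Cost per mg of iron: canned tuna $1.4545, orange $2.0000, bell pepper $2.0833.
Take 2.818 servings of canned tuna: +3.1 mg iron for $4.51 (total $4.51, still need 0.0 mg).
Greedy by cheapest-per-mg is optimal for a single linear constraint, so the minimum cost is $4.51.

$4.51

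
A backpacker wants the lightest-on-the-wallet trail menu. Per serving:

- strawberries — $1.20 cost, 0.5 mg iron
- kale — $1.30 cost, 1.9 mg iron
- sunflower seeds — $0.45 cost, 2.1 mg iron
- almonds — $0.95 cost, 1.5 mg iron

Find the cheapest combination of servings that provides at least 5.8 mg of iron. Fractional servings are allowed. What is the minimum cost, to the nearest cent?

Cost per mg of iron: sunflower seeds $0.2143, almonds $0.6333, kale $0.6842, strawberries $2.4000.
With no serving limits, use only sunflower seeds: 5.8 mg / 2.1 mg = 2.762 servings × $0.45 = $1.24.

$1.24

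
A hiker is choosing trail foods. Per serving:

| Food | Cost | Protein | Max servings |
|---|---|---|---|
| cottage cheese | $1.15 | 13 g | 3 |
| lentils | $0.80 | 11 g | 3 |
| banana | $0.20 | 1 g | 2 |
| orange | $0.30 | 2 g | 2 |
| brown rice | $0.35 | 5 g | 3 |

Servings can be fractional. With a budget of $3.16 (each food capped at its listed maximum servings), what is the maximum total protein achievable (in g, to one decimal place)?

44.0 g

Protein per dollar: brown rice 14.29, lentils 13.75, cottage cheese 11.3, orange 6.667, banana 5.
Take 3 servings of brown rice: spends $1.05, +15.0 g protein (running total 15.0 g).
Take 2.638 servings of lentils: spends $2.11, +29.0 g protein (running total 44.0 g).
Filling greedily by protein-per-dollar is optimal for one linear limit, giving 44.0 g.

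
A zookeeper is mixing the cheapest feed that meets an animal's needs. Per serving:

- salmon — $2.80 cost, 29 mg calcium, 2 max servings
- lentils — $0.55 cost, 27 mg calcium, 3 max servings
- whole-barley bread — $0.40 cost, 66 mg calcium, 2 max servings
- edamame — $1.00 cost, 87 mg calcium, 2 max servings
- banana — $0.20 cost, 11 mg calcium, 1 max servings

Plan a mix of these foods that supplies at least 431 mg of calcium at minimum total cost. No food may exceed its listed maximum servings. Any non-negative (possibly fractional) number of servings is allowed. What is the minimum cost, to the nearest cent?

$7.84

Cost per mg of calcium: whole-barley bread $0.0061, edamame $0.0115, banana $0.0182, lentils $0.0204, salmon $0.0966.
Take 2 servings of whole-barley bread: +132.0 mg calcium for $0.80 (total $0.80, still need 299.0 mg).
Take 2 servings of edamame: +174.0 mg calcium for $2.00 (total $2.80, still need 125.0 mg).
Take 1 serving of banana: +11.0 mg calcium for $0.20 (total $3.00, still need 114.0 mg).
Take 3 servings of lentils: +81.0 mg calcium for $1.65 (total $4.65, still need 33.0 mg).
Take 1.138 servings of salmon: +33.0 mg calcium for $3.19 (total $7.84, still need 0.0 mg).
Greedy by cheapest-per-mg is optimal for a single linear constraint, so the minimum cost is $7.84.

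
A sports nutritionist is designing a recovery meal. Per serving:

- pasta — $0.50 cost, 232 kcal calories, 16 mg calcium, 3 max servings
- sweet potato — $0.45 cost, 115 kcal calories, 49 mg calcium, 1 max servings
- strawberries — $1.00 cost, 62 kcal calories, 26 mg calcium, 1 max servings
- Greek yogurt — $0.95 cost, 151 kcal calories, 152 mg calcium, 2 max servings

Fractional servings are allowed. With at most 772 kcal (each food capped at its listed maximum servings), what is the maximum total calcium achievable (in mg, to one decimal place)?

399.2 mg

Calcium per kcal: Greek yogurt 1.007, sweet potato 0.4261, strawberries 0.4194, pasta 0.06897.
Take 2 servings of Greek yogurt: uses 302 kcal, +304.0 mg calcium (running total 304.0 mg).
Take 1 serving of sweet potato: uses 115 kcal, +49.0 mg calcium (running total 353.0 mg).
Take 1 serving of strawberries: uses 62 kcal, +26.0 mg calcium (running total 379.0 mg).
Take 1.263 servings of pasta: uses 293 kcal, +20.2 mg calcium (running total 399.2 mg).
Greedy by best ratio exhausts the calories allowance optimally: 399.2 mg.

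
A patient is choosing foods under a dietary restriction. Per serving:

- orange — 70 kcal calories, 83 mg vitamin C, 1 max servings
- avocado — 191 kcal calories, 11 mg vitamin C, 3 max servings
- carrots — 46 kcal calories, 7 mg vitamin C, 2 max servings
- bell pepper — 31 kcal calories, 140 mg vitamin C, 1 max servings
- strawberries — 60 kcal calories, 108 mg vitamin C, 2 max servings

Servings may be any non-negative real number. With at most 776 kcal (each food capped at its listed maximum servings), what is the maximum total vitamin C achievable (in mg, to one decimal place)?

Vitamin C per kcal: bell pepper 4.516, strawberries 1.8, orange 1.186, carrots 0.1522, avocado 0.05759.
Take 1 serving of bell pepper: uses 31 kcal, +140.0 mg vitamin C (running total 140.0 mg).
Take 2 servings of strawberries: uses 120 kcal, +216.0 mg vitamin C (running total 356.0 mg).
Take 1 serving of orange: uses 70 kcal, +83.0 mg vitamin C (running total 439.0 mg).
Take 2 servings of carrots: uses 92 kcal, +14.0 mg vitamin C (running total 453.0 mg).
Take 2.424 servings of avocado: uses 463 kcal, +26.7 mg vitamin C (running total 479.7 mg).
Filling greedily by vitamin C-per-kcal is optimal for one linear limit, giving 479.7 mg.

479.7 mg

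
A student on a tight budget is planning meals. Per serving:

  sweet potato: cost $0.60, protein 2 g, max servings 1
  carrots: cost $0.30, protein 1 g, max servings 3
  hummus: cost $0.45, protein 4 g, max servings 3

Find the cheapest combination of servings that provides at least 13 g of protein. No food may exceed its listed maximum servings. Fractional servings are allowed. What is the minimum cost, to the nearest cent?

$1.65

Cost per g of protein: hummus $0.1125, sweet potato $0.3000, carrots $0.3000.
Take 3 servings of hummus: +12.0 g protein for $1.35 (total $1.35, still need 1.0 g).
Take 0.5 servings of sweet potato: +1.0 g protein for $0.30 (total $1.65, still need 0.0 g).
Greedy by cheapest-per-g is optimal for a single linear constraint, so the minimum cost is $1.65.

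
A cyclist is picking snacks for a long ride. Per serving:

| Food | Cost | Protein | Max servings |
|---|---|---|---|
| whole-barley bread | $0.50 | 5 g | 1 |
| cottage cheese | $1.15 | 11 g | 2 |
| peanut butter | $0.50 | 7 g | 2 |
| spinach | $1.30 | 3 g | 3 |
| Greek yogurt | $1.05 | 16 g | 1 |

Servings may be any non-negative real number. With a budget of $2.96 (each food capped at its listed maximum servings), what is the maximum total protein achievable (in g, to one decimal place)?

38.9 g

Protein per dollar: Greek yogurt 15.24, peanut butter 14, whole-barley bread 10, cottage cheese 9.565, spinach 2.308.
Take 1 serving of Greek yogurt: spends $1.05, +16.0 g protein (running total 16.0 g).
Take 2 servings of peanut butter: spends $1.00, +14.0 g protein (running total 30.0 g).
Take 1 serving of whole-barley bread: spends $0.50, +5.0 g protein (running total 35.0 g).
Take 0.3565 servings of cottage cheese: spends $0.41, +3.9 g protein (running total 38.9 g).
Filling greedily by protein-per-dollar is optimal for one linear limit, giving 38.9 g.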